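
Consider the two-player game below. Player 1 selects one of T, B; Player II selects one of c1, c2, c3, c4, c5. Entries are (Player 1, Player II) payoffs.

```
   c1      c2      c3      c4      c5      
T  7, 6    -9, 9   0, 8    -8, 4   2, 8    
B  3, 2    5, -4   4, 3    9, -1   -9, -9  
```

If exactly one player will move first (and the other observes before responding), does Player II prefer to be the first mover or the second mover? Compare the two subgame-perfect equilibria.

If Player 1 leads: Player II's best replies are T→c2, B→c3; Player 1's induced payoffs -9, 4; outcome (B, c3), payoffs (4, 3).
If Player II leads: Player 1's best replies are c1→T, c2→B, c3→B, c4→B, c5→T; Player II's induced payoffs 6, -4, 3, -1, 8; outcome (T, c5), payoffs (2, 8).
Player II gets 8 moving first and 3 moving second, so Player II prefers to move first.

first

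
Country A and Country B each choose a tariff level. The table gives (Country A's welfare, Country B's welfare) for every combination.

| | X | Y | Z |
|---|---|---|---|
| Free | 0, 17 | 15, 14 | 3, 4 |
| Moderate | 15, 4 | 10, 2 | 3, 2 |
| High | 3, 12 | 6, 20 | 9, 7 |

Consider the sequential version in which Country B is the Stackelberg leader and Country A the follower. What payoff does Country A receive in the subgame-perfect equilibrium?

Work backward from Country A's decision.
- X → Country A plays Moderate (best of 0, 15, 3); Country B gets 4.
- Y → Country A plays Free (best of 15, 10, 6); Country B gets 14.
- Z → Country A plays High (best of 3, 3, 9); Country B gets 7.
Among 4, 14, 7, the best is 14 at Y. Subgame-perfect outcome: (Free, Y) with payoffs (15, 14).

15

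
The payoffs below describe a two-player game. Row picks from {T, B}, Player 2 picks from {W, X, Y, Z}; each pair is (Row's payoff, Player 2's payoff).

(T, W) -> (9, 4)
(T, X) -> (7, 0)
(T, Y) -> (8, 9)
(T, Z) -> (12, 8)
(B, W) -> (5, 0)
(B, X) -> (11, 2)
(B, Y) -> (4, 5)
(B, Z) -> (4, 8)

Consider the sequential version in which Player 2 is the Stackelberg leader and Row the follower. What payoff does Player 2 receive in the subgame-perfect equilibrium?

Solve by backward induction (Player 2 leads).
- W: BR = T, leader payoff 4.
- X: BR = B, leader payoff 2.
- Y: BR = T, leader payoff 9.
- Z: BR = T, leader payoff 8.
Player 2's induced payoffs are 4, 2, 9, 8, so Player 2 commits to Y. Subgame-perfect outcome: (T, Y) with payoffs (8, 9).

9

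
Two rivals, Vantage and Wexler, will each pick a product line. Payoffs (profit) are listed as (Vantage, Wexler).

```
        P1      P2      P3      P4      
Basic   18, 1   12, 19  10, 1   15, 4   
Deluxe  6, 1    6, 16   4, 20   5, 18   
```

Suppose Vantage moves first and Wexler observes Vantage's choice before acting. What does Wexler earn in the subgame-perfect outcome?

19

Work backward from Wexler's decision.
- Basic → Wexler plays P2 (best of 1, 19, 1, 4); Vantage gets 12.
- Deluxe → Wexler plays P3 (best of 1, 16, 20, 18); Vantage gets 4.
Among 12, 4, the best is 12 at Basic. Subgame-perfect outcome: (Basic, P2) with payoffs (12, 19).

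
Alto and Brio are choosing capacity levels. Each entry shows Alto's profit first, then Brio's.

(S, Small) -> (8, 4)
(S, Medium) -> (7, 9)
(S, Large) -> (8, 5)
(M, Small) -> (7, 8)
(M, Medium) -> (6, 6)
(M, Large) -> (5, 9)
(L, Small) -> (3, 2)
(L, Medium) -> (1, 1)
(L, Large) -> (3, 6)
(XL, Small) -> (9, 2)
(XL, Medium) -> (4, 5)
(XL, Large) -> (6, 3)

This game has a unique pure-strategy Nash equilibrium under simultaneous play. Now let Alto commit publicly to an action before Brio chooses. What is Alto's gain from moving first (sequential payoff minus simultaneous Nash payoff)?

Brio best-responds to each possible Alto move:
- S → Brio plays Medium (best of 4, 9, 5); Alto gets 7.
- M → Brio plays Large (best of 8, 6, 9); Alto gets 5.
- L → Brio plays Large (best of 2, 1, 6); Alto gets 3.
- XL → Brio plays Medium (best of 2, 5, 3); Alto gets 4.
Among 7, 5, 3, 4, the best is 7 at S. Subgame-perfect outcome: (S, Medium) with payoffs (7, 9).
Now find the simultaneous Nash equilibrium.
Alto's best replies: Small→XL; Medium→S; Large→S.
Brio's best replies: S→Medium; M→Large; L→Large; XL→Medium.
Only (S, Medium) has each player best-responding; Nash payoffs (7, 9).
Alto's commitment gain: 7 − 7 = 0.

0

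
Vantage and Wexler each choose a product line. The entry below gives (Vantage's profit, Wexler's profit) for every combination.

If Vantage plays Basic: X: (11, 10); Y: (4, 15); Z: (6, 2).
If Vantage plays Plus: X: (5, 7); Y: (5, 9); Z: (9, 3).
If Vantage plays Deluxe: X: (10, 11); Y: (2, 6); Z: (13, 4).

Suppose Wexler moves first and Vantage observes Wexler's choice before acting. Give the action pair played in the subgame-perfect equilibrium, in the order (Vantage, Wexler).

(Basic, X)

Work backward from Vantage's decision.
- X: BR = Basic, leader payoff 10.
- Y: BR = Plus, leader payoff 9.
- Z: BR = Deluxe, leader payoff 4.
Among 10, 9, 4, the best is 10 at X. Subgame-perfect outcome: (Basic, X) with payoffs (11, 10).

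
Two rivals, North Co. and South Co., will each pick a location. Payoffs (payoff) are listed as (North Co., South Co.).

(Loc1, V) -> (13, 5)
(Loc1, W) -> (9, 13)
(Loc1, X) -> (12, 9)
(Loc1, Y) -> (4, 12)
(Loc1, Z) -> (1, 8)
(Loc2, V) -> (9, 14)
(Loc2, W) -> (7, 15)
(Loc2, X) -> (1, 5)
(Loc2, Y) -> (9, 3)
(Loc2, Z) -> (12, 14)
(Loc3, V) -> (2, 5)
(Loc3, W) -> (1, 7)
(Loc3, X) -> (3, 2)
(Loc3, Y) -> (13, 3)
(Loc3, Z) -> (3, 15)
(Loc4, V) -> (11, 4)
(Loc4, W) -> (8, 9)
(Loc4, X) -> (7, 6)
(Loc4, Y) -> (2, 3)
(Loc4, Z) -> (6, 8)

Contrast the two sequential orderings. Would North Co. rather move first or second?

second

If North Co. leads: South Co.'s best replies are Loc1→W, Loc2→W, Loc3→Z, Loc4→W; North Co.'s induced payoffs 9, 7, 3, 8; outcome (Loc1, W), payoffs (9, 13).
If South Co. leads: North Co.'s best replies are V→Loc1, W→Loc1, X→Loc1, Y→Loc3, Z→Loc2; South Co.'s induced payoffs 5, 13, 9, 3, 14; outcome (Loc2, Z), payoffs (12, 14).
North Co. gets 9 moving first and 12 moving second, so North Co. prefers to move second.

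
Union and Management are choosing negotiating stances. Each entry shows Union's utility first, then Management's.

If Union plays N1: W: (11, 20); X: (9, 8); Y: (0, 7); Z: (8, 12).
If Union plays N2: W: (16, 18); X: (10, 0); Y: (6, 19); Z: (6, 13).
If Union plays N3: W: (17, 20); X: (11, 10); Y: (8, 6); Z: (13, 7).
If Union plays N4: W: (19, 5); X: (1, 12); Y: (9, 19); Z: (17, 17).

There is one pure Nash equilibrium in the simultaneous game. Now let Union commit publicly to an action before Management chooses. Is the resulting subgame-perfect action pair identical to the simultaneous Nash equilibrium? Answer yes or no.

no

Solve by backward induction (Union leads).
- N1: Management compares 20, 8, 7, 12 and picks W; Union would get 11.
- N2: Management compares 18, 0, 19, 13 and picks Y; Union would get 6.
- N3: Management compares 20, 10, 6, 7 and picks W; Union would get 17.
- N4: Management compares 5, 12, 19, 17 and picks Y; Union would get 9.
Maximizing over 11, 6, 17, 9, Union chooses N3. Subgame-perfect outcome: (N3, W) with payoffs (17, 20).
For the simultaneous game, intersect best replies.
Union's best replies: W→N4; X→N3; Y→N4; Z→N4.
Management's best replies: N1→W; N2→Y; N3→W; N4→Y.
Only (N4, Y) has each player best-responding; Nash payoffs (9, 19).
Sequential outcome (N3, W) differs from the Nash profile (N4, Y).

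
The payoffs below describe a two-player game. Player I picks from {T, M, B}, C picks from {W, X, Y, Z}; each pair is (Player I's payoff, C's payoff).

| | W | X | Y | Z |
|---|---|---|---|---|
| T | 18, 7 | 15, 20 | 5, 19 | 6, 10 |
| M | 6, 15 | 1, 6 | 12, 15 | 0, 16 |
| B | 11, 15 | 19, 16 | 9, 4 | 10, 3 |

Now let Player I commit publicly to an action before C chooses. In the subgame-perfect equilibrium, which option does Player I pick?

B

Backward induction with Player I moving first.
- T → C plays X (best of 7, 20, 19, 10); Player I gets 15.
- M → C plays Z (best of 15, 6, 15, 16); Player I gets 0.
- B → C plays X (best of 15, 16, 4, 3); Player I gets 19.
Maximizing over 15, 0, 19, Player I chooses B. Subgame-perfect outcome: (B, X) with payoffs (19, 16).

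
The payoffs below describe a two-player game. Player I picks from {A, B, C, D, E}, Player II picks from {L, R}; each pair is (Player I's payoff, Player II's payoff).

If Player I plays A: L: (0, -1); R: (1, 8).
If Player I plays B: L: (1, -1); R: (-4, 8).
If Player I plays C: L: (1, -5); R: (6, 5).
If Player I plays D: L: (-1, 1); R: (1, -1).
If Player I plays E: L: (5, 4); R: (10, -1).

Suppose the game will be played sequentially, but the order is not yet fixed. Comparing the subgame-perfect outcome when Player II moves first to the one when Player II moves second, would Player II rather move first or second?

If Player I leads: Player II's best replies are A→R, B→R, C→R, D→L, E→L; Player I's induced payoffs 1, -4, 6, -1, 5; outcome (C, R), payoffs (6, 5).
If Player II leads: Player I's best replies are L→E, R→E; Player II's induced payoffs 4, -1; outcome (E, L), payoffs (5, 4).
Player II gets 4 moving first and 5 moving second, so Player II prefers to move second.

second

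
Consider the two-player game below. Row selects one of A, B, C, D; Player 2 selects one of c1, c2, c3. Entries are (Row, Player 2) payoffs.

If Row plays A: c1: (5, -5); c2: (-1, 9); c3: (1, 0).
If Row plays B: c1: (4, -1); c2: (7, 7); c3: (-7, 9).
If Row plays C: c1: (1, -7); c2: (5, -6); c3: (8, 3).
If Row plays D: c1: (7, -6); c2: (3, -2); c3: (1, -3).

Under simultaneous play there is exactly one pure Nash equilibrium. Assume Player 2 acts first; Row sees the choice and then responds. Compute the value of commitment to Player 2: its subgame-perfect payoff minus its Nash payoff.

4

Row best-responds to each possible Player 2 move:
- c1: Row compares 5, 4, 1, 7 and picks D; Player 2 would get -6.
- c2: Row compares -1, 7, 5, 3 and picks B; Player 2 would get 7.
- c3: Row compares 1, -7, 8, 1 and picks C; Player 2 would get 3.
Player 2's induced payoffs are -6, 7, 3, so Player 2 commits to c2. Subgame-perfect outcome: (B, c2) with payoffs (7, 7).
Under simultaneous play:
Row's best replies: c1→D; c2→B; c3→C.
Player 2's best replies: A→c2; B→c3; C→c3; D→c2.
The unique mutual best reply is (C, c3), giving (8, 3).
Player 2's commitment gain: 7 − 3 = 4.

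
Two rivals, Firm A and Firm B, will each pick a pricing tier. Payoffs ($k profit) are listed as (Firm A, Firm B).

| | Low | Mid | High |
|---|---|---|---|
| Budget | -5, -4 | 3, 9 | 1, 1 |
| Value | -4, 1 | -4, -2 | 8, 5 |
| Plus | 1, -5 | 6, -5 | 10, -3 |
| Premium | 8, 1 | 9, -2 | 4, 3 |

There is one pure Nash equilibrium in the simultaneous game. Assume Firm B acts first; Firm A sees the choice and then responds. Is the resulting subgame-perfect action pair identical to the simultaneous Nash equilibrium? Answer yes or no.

no

Solve by backward induction (Firm B leads).
- Low: Firm A compares -5, -4, 1, 8 and picks Premium; Firm B would get 1.
- Mid: Firm A compares 3, -4, 6, 9 and picks Premium; Firm B would get -2.
- High: Firm A compares 1, 8, 10, 4 and picks Plus; Firm B would get -3.
Maximizing over 1, -2, -3, Firm B chooses Low. Subgame-perfect outcome: (Premium, Low) with payoffs (8, 1).
For the simultaneous game, intersect best replies.
Firm A's best replies: Low→Premium; Mid→Premium; High→Plus.
Firm B's best replies: Budget→Mid; Value→High; Plus→High; Premium→High.
Only (Plus, High) has each player best-responding; Nash payoffs (10, -3).
Sequential outcome (Premium, Low) differs from the Nash profile (Plus, High).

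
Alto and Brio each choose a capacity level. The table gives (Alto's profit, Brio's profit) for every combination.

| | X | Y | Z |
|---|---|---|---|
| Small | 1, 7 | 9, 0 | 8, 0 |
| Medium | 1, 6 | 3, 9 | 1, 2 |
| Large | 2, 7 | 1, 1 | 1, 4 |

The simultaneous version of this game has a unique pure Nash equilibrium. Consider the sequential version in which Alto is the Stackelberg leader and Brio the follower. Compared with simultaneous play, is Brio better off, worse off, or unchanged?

Work backward from Brio's decision.
- Small: Brio compares 7, 0, 0 and picks X; Alto would get 1.
- Medium: Brio compares 6, 9, 2 and picks Y; Alto would get 3.
- Large: Brio compares 7, 1, 4 and picks X; Alto would get 2.
Maximizing over 1, 3, 2, Alto chooses Medium. Subgame-perfect outcome: (Medium, Y) with payoffs (3, 9).
Under simultaneous play:
Alto's best replies: X→Large; Y→Small; Z→Small.
Brio's best replies: Small→X; Medium→Y; Large→X.
The unique mutual best reply is (Large, X), giving (2, 7).
Brio earns 9 sequentially versus 7 at the Nash outcome: better off.

better off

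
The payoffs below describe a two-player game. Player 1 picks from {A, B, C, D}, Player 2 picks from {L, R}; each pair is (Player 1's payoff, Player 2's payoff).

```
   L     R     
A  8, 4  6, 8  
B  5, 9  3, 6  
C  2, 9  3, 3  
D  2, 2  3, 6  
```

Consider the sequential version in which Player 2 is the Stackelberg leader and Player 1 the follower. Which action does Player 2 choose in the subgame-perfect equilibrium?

R

Backward induction with Player 2 moving first.
- L: BR = A, leader payoff 4.
- R: BR = A, leader payoff 8.
Player 2's induced payoffs are 4, 8, so Player 2 commits to R. Subgame-perfect outcome: (A, R) with payoffs (6, 8).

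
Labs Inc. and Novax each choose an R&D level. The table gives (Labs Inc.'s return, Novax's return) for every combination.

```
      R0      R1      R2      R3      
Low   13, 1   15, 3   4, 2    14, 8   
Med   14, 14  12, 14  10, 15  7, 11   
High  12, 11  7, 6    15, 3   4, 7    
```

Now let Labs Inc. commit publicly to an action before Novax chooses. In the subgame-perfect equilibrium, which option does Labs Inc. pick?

Low

Work backward from Novax's decision.
- Low: BR = R3, leader payoff 14.
- Med: BR = R2, leader payoff 10.
- High: BR = R0, leader payoff 12.
Among 14, 10, 12, the best is 14 at Low. Subgame-perfect outcome: (Low, R3) with payoffs (14, 8).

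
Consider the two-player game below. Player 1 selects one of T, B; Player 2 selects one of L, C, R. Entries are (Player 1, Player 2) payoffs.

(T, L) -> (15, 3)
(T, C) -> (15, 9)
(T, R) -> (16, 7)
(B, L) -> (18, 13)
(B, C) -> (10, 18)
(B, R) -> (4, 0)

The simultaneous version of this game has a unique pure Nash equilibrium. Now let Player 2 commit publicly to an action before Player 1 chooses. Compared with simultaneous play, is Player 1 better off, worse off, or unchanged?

Solve by backward induction (Player 2 leads).
- L: Player 1 compares 15, 18 and picks B; Player 2 would get 13.
- C: Player 1 compares 15, 10 and picks T; Player 2 would get 9.
- R: Player 1 compares 16, 4 and picks T; Player 2 would get 7.
Maximizing over 13, 9, 7, Player 2 chooses L. Subgame-perfect outcome: (B, L) with payoffs (18, 13).
For the simultaneous game, intersect best replies.
Player 1's best replies: L→B; C→T; R→T.
Player 2's best replies: T→C; B→C.
Only (T, C) has each player best-responding; Nash payoffs (15, 9).
Player 1 earns 18 sequentially versus 15 at the Nash outcome: better off.

better off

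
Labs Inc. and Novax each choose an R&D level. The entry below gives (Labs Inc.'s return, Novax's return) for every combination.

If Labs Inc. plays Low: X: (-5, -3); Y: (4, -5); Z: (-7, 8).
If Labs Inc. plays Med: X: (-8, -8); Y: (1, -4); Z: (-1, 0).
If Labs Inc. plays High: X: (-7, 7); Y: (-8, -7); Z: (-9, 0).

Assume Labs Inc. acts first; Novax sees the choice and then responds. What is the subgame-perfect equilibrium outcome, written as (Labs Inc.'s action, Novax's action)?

Work backward from Novax's decision.
- Low → Novax plays Z (best of -3, -5, 8); Labs Inc. gets -7.
- Med → Novax plays Z (best of -8, -4, 0); Labs Inc. gets -1.
- High → Novax plays X (best of 7, -7, 0); Labs Inc. gets -7.
Among -7, -1, -7, the best is -1 at Med. Subgame-perfect outcome: (Med, Z) with payoffs (-1, 0).

(Med, Z)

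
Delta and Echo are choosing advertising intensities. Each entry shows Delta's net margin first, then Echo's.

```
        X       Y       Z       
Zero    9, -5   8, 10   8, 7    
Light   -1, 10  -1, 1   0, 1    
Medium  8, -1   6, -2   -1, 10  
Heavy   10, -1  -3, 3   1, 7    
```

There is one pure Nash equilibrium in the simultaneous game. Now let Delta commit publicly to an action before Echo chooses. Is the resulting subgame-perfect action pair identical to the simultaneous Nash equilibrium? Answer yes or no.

yes

Solve by backward induction (Delta leads).
- Zero → Echo plays Y (best of -5, 10, 7); Delta gets 8.
- Light → Echo plays X (best of 10, 1, 1); Delta gets -1.
- Medium → Echo plays Z (best of -1, -2, 10); Delta gets -1.
- Heavy → Echo plays Z (best of -1, 3, 7); Delta gets 1.
Among 8, -1, -1, 1, the best is 8 at Zero. Subgame-perfect outcome: (Zero, Y) with payoffs (8, 10).
Under simultaneous play:
Delta's best replies: X→Heavy; Y→Zero; Z→Zero.
Echo's best replies: Zero→Y; Light→X; Medium→Z; Heavy→Z.
The unique mutual best reply is (Zero, Y), giving (8, 10).
Sequential outcome (Zero, Y) coincides with the Nash profile (Zero, Y).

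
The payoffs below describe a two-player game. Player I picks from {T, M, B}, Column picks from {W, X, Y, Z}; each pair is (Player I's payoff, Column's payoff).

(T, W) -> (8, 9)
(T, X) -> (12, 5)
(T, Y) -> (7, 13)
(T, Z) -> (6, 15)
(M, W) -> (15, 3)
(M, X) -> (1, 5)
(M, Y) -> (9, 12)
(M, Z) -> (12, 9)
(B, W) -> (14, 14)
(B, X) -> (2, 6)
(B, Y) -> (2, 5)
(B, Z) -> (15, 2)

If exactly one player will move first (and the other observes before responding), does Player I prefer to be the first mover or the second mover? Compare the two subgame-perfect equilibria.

If Player I leads: Column's best replies are T→Z, M→Y, B→W; Player I's induced payoffs 6, 9, 14; outcome (B, W), payoffs (14, 14).
If Column leads: Player I's best replies are W→M, X→T, Y→M, Z→B; Column's induced payoffs 3, 5, 12, 2; outcome (M, Y), payoffs (9, 12).
Player I gets 14 moving first and 9 moving second, so Player I prefers to move first.

first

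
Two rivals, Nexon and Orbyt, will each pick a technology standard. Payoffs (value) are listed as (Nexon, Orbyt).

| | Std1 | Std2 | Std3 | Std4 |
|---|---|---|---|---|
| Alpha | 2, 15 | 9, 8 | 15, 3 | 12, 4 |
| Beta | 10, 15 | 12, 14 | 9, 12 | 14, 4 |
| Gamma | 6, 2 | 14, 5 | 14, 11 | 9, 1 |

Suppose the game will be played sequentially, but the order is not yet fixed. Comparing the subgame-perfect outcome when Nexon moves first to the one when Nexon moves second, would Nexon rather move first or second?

If Nexon leads: Orbyt's best replies are Alpha→Std1, Beta→Std1, Gamma→Std3; Nexon's induced payoffs 2, 10, 14; outcome (Gamma, Std3), payoffs (14, 11).
If Orbyt leads: Nexon's best replies are Std1→Beta, Std2→Gamma, Std3→Alpha, Std4→Beta; Orbyt's induced payoffs 15, 5, 3, 4; outcome (Beta, Std1), payoffs (10, 15).
Nexon gets 14 moving first and 10 moving second, so Nexon prefers to move first.

first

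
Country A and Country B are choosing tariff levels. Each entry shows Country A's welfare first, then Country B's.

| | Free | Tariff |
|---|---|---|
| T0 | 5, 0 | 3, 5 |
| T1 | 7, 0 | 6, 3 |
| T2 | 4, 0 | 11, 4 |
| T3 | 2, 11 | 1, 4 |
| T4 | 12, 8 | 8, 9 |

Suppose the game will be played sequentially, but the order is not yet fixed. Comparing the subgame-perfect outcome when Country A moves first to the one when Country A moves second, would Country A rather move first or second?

If Country A leads: Country B's best replies are T0→Tariff, T1→Tariff, T2→Tariff, T3→Free, T4→Tariff; Country A's induced payoffs 3, 6, 11, 2, 8; outcome (T2, Tariff), payoffs (11, 4).
If Country B leads: Country A's best replies are Free→T4, Tariff→T2; Country B's induced payoffs 8, 4; outcome (T4, Free), payoffs (12, 8).
Country A gets 11 moving first and 12 moving second, so Country A prefers to move second.

second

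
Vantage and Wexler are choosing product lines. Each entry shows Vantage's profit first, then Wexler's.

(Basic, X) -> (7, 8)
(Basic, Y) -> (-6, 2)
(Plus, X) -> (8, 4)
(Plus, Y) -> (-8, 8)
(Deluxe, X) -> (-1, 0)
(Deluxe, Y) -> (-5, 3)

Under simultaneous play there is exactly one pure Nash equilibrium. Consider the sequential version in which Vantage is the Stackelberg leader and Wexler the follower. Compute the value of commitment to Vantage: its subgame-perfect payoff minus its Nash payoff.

Backward induction with Vantage moving first.
- Basic → Wexler plays X (best of 8, 2); Vantage gets 7.
- Plus → Wexler plays Y (best of 4, 8); Vantage gets -8.
- Deluxe → Wexler plays Y (best of 0, 3); Vantage gets -5.
Vantage's induced payoffs are 7, -8, -5, so Vantage commits to Basic. Subgame-perfect outcome: (Basic, X) with payoffs (7, 8).
Under simultaneous play:
Vantage's best replies: X→Plus; Y→Deluxe.
Wexler's best replies: Basic→X; Plus→Y; Deluxe→Y.
The unique mutual best reply is (Deluxe, Y), giving (-5, 3).
Vantage's commitment gain: 7 − -5 = 12.

12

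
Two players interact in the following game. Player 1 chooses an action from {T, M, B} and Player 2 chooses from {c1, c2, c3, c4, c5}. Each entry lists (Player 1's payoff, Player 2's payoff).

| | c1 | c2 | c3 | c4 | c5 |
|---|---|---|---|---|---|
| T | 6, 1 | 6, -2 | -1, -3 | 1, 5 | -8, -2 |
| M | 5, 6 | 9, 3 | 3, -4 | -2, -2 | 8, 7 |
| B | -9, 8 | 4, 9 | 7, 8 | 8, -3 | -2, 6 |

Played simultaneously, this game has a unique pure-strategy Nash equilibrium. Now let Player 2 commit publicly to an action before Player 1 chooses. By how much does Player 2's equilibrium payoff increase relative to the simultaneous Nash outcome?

1

Work backward from Player 1's decision.
- c1 → Player 1 plays T (best of 6, 5, -9); Player 2 gets 1.
- c2 → Player 1 plays M (best of 6, 9, 4); Player 2 gets 3.
- c3 → Player 1 plays B (best of -1, 3, 7); Player 2 gets 8.
- c4 → Player 1 plays B (best of 1, -2, 8); Player 2 gets -3.
- c5 → Player 1 plays M (best of -8, 8, -2); Player 2 gets 7.
Maximizing over 1, 3, 8, -3, 7, Player 2 chooses c3. Subgame-perfect outcome: (B, c3) with payoffs (7, 8).
Now find the simultaneous Nash equilibrium.
Player 1's best replies: c1→T; c2→M; c3→B; c4→B; c5→M.
Player 2's best replies: T→c4; M→c5; B→c2.
Only (M, c5) has each player best-responding; Nash payoffs (8, 7).
Player 2's commitment gain: 8 − 7 = 1.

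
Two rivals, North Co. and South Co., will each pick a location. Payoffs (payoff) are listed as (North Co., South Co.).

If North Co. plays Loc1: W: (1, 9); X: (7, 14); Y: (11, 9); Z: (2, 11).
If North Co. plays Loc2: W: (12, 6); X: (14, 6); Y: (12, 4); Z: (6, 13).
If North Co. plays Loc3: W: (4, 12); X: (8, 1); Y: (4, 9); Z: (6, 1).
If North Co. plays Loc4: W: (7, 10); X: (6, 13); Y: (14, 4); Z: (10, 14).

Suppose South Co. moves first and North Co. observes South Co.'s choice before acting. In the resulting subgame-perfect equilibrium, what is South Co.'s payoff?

North Co. best-responds to each possible South Co. move:
- W: North Co. compares 1, 12, 4, 7 and picks Loc2; South Co. would get 6.
- X: North Co. compares 7, 14, 8, 6 and picks Loc2; South Co. would get 6.
- Y: North Co. compares 11, 12, 4, 14 and picks Loc4; South Co. would get 4.
- Z: North Co. compares 2, 6, 6, 10 and picks Loc4; South Co. would get 14.
Among 6, 6, 4, 14, the best is 14 at Z. Subgame-perfect outcome: (Loc4, Z) with payoffs (10, 14).

14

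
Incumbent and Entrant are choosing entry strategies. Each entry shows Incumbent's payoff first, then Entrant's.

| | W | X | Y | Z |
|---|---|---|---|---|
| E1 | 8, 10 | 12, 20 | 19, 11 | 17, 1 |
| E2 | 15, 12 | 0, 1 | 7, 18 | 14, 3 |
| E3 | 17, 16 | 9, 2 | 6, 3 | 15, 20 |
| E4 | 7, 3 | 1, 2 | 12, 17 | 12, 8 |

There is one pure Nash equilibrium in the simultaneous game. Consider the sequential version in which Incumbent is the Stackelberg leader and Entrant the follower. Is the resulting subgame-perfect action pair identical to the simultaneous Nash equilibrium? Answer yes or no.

Backward induction with Incumbent moving first.
- E1 → Entrant plays X (best of 10, 20, 11, 1); Incumbent gets 12.
- E2 → Entrant plays Y (best of 12, 1, 18, 3); Incumbent gets 7.
- E3 → Entrant plays Z (best of 16, 2, 3, 20); Incumbent gets 15.
- E4 → Entrant plays Y (best of 3, 2, 17, 8); Incumbent gets 12.
Incumbent's induced payoffs are 12, 7, 15, 12, so Incumbent commits to E3. Subgame-perfect outcome: (E3, Z) with payoffs (15, 20).
Under simultaneous play:
Incumbent's best replies: W→E3; X→E1; Y→E1; Z→E1.
Entrant's best replies: E1→X; E2→Y; E3→Z; E4→Y.
Only (E1, X) has each player best-responding; Nash payoffs (12, 20).
Sequential outcome (E3, Z) differs from the Nash profile (E1, X).

no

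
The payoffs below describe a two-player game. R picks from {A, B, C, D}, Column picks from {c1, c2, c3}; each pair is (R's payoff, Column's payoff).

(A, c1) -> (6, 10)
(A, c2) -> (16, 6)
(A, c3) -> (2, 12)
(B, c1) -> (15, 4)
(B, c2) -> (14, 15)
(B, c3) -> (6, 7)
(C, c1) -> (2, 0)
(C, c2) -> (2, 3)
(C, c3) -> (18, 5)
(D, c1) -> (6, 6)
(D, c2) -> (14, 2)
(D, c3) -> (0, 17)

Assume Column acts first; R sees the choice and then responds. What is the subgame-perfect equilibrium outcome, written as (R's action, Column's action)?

(A, c2)

R best-responds to each possible Column move:
- c1: R compares 6, 15, 2, 6 and picks B; Column would get 4.
- c2: R compares 16, 14, 2, 14 and picks A; Column would get 6.
- c3: R compares 2, 6, 18, 0 and picks C; Column would get 5.
Column's induced payoffs are 4, 6, 5, so Column commits to c2. Subgame-perfect outcome: (A, c2) with payoffs (16, 6).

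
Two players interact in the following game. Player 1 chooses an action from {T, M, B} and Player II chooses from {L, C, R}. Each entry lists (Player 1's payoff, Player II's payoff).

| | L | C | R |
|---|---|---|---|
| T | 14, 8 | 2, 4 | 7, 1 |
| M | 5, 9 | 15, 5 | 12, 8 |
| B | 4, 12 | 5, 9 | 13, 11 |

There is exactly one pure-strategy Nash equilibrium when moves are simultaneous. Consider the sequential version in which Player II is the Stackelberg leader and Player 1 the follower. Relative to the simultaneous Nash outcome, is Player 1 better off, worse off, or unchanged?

Solve by backward induction (Player II leads).
- L: Player 1 compares 14, 5, 4 and picks T; Player II would get 8.
- C: Player 1 compares 2, 15, 5 and picks M; Player II would get 5.
- R: Player 1 compares 7, 12, 13 and picks B; Player II would get 11.
Among 8, 5, 11, the best is 11 at R. Subgame-perfect outcome: (B, R) with payoffs (13, 11).
Under simultaneous play:
Player 1's best replies: L→T; C→M; R→B.
Player II's best replies: T→L; M→L; B→L.
The unique mutual best reply is (T, L), giving (14, 8).
Player 1 earns 13 sequentially versus 14 at the Nash outcome: worse off.

worse off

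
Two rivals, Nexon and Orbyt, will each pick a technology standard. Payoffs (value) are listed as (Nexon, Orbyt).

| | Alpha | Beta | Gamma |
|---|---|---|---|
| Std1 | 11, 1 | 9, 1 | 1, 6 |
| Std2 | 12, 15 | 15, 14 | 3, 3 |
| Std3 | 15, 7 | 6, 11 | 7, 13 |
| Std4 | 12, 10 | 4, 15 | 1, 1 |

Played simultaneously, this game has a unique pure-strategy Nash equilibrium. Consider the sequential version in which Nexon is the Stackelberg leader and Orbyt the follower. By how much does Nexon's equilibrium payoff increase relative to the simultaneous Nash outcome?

5

Solve by backward induction (Nexon leads).
- Std1: Orbyt compares 1, 1, 6 and picks Gamma; Nexon would get 1.
- Std2: Orbyt compares 15, 14, 3 and picks Alpha; Nexon would get 12.
- Std3: Orbyt compares 7, 11, 13 and picks Gamma; Nexon would get 7.
- Std4: Orbyt compares 10, 15, 1 and picks Beta; Nexon would get 4.
Maximizing over 1, 12, 7, 4, Nexon chooses Std2. Subgame-perfect outcome: (Std2, Alpha) with payoffs (12, 15).
Now find the simultaneous Nash equilibrium.
Nexon's best replies: Alpha→Std3; Beta→Std2; Gamma→Std3.
Orbyt's best replies: Std1→Gamma; Std2→Alpha; Std3→Gamma; Std4→Beta.
Only (Std3, Gamma) has each player best-responding; Nash payoffs (7, 13).
Nexon's commitment gain: 12 − 7 = 5.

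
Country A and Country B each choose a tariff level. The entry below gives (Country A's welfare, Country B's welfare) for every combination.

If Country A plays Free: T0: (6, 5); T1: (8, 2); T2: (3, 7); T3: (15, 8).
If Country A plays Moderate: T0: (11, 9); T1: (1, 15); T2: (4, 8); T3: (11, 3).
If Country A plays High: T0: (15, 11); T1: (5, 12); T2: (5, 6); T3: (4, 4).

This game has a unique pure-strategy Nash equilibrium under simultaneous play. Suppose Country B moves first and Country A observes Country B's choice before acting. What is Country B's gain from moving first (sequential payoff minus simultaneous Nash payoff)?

3

Solve by backward induction (Country B leads).
- T0: BR = High, leader payoff 11.
- T1: BR = Free, leader payoff 2.
- T2: BR = High, leader payoff 6.
- T3: BR = Free, leader payoff 8.
Country B's induced payoffs are 11, 2, 6, 8, so Country B commits to T0. Subgame-perfect outcome: (High, T0) with payoffs (15, 11).
Under simultaneous play:
Country A's best replies: T0→High; T1→Free; T2→High; T3→Free.
Country B's best replies: Free→T3; Moderate→T1; High→T1.
Only (Free, T3) has each player best-responding; Nash payoffs (15, 8).
Country B's commitment gain: 11 − 8 = 3.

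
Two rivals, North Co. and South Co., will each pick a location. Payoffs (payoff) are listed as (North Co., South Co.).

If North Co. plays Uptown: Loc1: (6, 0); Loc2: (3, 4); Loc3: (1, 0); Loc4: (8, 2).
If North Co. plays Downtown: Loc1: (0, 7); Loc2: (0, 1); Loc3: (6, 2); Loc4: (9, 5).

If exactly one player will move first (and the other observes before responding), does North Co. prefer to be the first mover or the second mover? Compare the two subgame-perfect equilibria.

If North Co. leads: South Co.'s best replies are Uptown→Loc2, Downtown→Loc1; North Co.'s induced payoffs 3, 0; outcome (Uptown, Loc2), payoffs (3, 4).
If South Co. leads: North Co.'s best replies are Loc1→Uptown, Loc2→Uptown, Loc3→Downtown, Loc4→Downtown; South Co.'s induced payoffs 0, 4, 2, 5; outcome (Downtown, Loc4), payoffs (9, 5).
North Co. gets 3 moving first and 9 moving second, so North Co. prefers to move second.

second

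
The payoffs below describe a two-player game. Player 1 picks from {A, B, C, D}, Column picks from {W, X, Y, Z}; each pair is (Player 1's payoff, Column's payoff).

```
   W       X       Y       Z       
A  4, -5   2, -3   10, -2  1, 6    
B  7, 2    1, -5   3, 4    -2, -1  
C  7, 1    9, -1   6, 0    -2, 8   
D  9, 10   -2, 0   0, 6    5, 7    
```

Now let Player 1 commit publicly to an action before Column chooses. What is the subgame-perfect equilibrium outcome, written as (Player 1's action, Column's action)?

Solve by backward induction (Player 1 leads).
- A: BR = Z, leader payoff 1.
- B: BR = Y, leader payoff 3.
- C: BR = Z, leader payoff -2.
- D: BR = W, leader payoff 9.
Player 1's induced payoffs are 1, 3, -2, 9, so Player 1 commits to D. Subgame-perfect outcome: (D, W) with payoffs (9, 10).

(D, W)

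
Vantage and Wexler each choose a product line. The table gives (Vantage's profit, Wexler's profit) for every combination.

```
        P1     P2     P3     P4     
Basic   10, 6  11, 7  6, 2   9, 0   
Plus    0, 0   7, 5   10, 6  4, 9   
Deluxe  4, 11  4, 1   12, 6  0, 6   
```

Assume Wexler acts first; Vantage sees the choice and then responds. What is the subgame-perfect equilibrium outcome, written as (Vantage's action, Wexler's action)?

(Basic, P2)

Backward induction with Wexler moving first.
- P1 → Vantage plays Basic (best of 10, 0, 4); Wexler gets 6.
- P2 → Vantage plays Basic (best of 11, 7, 4); Wexler gets 7.
- P3 → Vantage plays Deluxe (best of 6, 10, 12); Wexler gets 6.
- P4 → Vantage plays Basic (best of 9, 4, 0); Wexler gets 0.
Wexler's induced payoffs are 6, 7, 6, 0, so Wexler commits to P2. Subgame-perfect outcome: (Basic, P2) with payoffs (11, 7).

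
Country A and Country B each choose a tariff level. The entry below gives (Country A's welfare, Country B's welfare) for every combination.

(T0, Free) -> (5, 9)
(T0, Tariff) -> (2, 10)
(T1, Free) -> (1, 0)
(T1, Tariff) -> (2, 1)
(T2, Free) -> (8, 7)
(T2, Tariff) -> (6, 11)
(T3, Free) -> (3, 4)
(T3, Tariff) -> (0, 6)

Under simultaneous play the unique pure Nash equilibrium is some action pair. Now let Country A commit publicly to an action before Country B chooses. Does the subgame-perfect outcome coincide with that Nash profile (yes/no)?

yes

Solve by backward induction (Country A leads).
- T0: BR = Tariff, leader payoff 2.
- T1: BR = Tariff, leader payoff 2.
- T2: BR = Tariff, leader payoff 6.
- T3: BR = Tariff, leader payoff 0.
Maximizing over 2, 2, 6, 0, Country A chooses T2. Subgame-perfect outcome: (T2, Tariff) with payoffs (6, 11).
Now find the simultaneous Nash equilibrium.
Country A's best replies: Free→T2; Tariff→T2.
Country B's best replies: T0→Tariff; T1→Tariff; T2→Tariff; T3→Tariff.
Only (T2, Tariff) has each player best-responding; Nash payoffs (6, 11).
Sequential outcome (T2, Tariff) coincides with the Nash profile (T2, Tariff).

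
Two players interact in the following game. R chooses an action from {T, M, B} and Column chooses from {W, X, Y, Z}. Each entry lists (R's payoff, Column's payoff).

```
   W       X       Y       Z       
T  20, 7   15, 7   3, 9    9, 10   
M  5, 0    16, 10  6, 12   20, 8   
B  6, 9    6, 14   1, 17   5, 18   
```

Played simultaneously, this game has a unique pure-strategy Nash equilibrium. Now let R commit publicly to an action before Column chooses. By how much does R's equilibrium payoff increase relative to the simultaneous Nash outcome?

Solve by backward induction (R leads).
- T: BR = Z, leader payoff 9.
- M: BR = Y, leader payoff 6.
- B: BR = Z, leader payoff 5.
Among 9, 6, 5, the best is 9 at T. Subgame-perfect outcome: (T, Z) with payoffs (9, 10).
Now find the simultaneous Nash equilibrium.
R's best replies: W→T; X→M; Y→M; Z→M.
Column's best replies: T→Z; M→Y; B→Z.
Only (M, Y) has each player best-responding; Nash payoffs (6, 12).
R's commitment gain: 9 − 6 = 3.

3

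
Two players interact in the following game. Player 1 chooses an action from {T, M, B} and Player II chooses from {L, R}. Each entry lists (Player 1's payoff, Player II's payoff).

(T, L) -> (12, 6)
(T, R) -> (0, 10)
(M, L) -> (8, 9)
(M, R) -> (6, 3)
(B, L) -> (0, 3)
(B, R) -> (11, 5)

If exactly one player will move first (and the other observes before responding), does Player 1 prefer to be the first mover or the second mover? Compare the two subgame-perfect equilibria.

If Player 1 leads: Player II's best replies are T→R, M→L, B→R; Player 1's induced payoffs 0, 8, 11; outcome (B, R), payoffs (11, 5).
If Player II leads: Player 1's best replies are L→T, R→B; Player II's induced payoffs 6, 5; outcome (T, L), payoffs (12, 6).
Player 1 gets 11 moving first and 12 moving second, so Player 1 prefers to move second.

second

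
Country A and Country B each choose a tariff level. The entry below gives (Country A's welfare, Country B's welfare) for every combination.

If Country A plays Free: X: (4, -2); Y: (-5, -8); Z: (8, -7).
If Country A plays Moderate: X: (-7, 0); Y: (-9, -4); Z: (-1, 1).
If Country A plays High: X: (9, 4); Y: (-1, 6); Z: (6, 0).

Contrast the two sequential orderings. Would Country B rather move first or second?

If Country A leads: Country B's best replies are Free→X, Moderate→Z, High→Y; Country A's induced payoffs 4, -1, -1; outcome (Free, X), payoffs (4, -2).
If Country B leads: Country A's best replies are X→High, Y→High, Z→Free; Country B's induced payoffs 4, 6, -7; outcome (High, Y), payoffs (-1, 6).
Country B gets 6 moving first and -2 moving second, so Country B prefers to move first.

first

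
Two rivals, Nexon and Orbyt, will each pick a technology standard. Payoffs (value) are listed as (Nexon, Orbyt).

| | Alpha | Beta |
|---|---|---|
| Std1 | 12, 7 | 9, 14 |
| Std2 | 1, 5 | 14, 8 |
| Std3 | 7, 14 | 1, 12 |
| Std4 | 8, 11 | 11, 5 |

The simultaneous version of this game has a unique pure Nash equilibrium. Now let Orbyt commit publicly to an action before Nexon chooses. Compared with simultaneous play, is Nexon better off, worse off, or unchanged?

Backward induction with Orbyt moving first.
- Alpha → Nexon plays Std1 (best of 12, 1, 7, 8); Orbyt gets 7.
- Beta → Nexon plays Std2 (best of 9, 14, 1, 11); Orbyt gets 8.
Orbyt's induced payoffs are 7, 8, so Orbyt commits to Beta. Subgame-perfect outcome: (Std2, Beta) with payoffs (14, 8).
Under simultaneous play:
Nexon's best replies: Alpha→Std1; Beta→Std2.
Orbyt's best replies: Std1→Beta; Std2→Beta; Std3→Alpha; Std4→Alpha.
The unique mutual best reply is (Std2, Beta), giving (14, 8).
Nexon earns 14 sequentially versus 14 at the Nash outcome: unchanged.

unchanged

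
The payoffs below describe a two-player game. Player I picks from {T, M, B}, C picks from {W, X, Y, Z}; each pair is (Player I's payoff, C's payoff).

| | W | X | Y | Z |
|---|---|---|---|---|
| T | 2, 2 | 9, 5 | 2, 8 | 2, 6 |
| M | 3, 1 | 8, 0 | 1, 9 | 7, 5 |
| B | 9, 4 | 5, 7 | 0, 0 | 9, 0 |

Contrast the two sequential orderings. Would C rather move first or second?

If Player I leads: C's best replies are T→Y, M→Y, B→X; Player I's induced payoffs 2, 1, 5; outcome (B, X), payoffs (5, 7).
If C leads: Player I's best replies are W→B, X→T, Y→T, Z→B; C's induced payoffs 4, 5, 8, 0; outcome (T, Y), payoffs (2, 8).
C gets 8 moving first and 7 moving second, so C prefers to move first.

first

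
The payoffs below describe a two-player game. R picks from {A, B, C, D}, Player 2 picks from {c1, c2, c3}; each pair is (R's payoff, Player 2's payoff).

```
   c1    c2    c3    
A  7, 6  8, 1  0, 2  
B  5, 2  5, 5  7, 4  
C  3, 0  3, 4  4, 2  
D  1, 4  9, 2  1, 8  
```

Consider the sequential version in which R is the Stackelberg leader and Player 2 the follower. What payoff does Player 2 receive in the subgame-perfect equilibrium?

Backward induction with R moving first.
- A → Player 2 plays c1 (best of 6, 1, 2); R gets 7.
- B → Player 2 plays c2 (best of 2, 5, 4); R gets 5.
- C → Player 2 plays c2 (best of 0, 4, 2); R gets 3.
- D → Player 2 plays c3 (best of 4, 2, 8); R gets 1.
R's induced payoffs are 7, 5, 3, 1, so R commits to A. Subgame-perfect outcome: (A, c1) with payoffs (7, 6).

6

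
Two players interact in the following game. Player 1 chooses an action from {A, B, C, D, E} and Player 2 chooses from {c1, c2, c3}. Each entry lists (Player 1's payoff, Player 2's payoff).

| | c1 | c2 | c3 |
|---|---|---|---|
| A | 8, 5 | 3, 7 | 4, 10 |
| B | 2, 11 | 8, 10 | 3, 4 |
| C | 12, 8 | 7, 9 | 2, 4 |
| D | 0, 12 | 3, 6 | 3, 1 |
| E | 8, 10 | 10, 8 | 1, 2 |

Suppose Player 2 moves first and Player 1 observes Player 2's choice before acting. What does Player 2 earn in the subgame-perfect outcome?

10

Work backward from Player 1's decision.
- c1 → Player 1 plays C (best of 8, 2, 12, 0, 8); Player 2 gets 8.
- c2 → Player 1 plays E (best of 3, 8, 7, 3, 10); Player 2 gets 8.
- c3 → Player 1 plays A (best of 4, 3, 2, 3, 1); Player 2 gets 10.
Maximizing over 8, 8, 10, Player 2 chooses c3. Subgame-perfect outcome: (A, c3) with payoffs (4, 10).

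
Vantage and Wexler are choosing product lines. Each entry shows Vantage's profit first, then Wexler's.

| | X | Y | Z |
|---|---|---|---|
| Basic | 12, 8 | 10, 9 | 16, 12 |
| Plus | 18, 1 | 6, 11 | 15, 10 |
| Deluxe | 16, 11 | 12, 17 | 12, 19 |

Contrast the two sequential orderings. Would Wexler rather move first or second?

If Vantage leads: Wexler's best replies are Basic→Z, Plus→Y, Deluxe→Z; Vantage's induced payoffs 16, 6, 12; outcome (Basic, Z), payoffs (16, 12).
If Wexler leads: Vantage's best replies are X→Plus, Y→Deluxe, Z→Basic; Wexler's induced payoffs 1, 17, 12; outcome (Deluxe, Y), payoffs (12, 17).
Wexler gets 17 moving first and 12 moving second, so Wexler prefers to move first.

first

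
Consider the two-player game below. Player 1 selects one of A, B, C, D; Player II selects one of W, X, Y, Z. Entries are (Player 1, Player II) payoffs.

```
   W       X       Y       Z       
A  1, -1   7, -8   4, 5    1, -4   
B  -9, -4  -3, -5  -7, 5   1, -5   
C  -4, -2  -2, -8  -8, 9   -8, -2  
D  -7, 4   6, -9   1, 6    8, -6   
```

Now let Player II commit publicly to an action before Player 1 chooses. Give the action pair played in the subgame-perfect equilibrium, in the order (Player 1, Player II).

(A, Y)

Player 1 best-responds to each possible Player II move:
- W: Player 1 compares 1, -9, -4, -7 and picks A; Player II would get -1.
- X: Player 1 compares 7, -3, -2, 6 and picks A; Player II would get -8.
- Y: Player 1 compares 4, -7, -8, 1 and picks A; Player II would get 5.
- Z: Player 1 compares 1, 1, -8, 8 and picks D; Player II would get -6.
Among -1, -8, 5, -6, the best is 5 at Y. Subgame-perfect outcome: (A, Y) with payoffs (4, 5).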